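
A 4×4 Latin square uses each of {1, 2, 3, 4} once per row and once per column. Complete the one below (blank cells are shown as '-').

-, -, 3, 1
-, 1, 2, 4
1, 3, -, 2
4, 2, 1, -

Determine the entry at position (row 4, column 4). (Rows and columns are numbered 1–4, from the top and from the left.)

3

(r1,c1) = 2
(r1,c2) = 4
(r2,c1) = 3
(r3,c3) = 4
(r4,c4) = 3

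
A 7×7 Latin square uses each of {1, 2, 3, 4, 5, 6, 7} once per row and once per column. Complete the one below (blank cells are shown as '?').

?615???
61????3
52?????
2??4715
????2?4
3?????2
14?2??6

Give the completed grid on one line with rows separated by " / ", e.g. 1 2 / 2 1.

4 6 1 5 3 2 7 / 6 1 2 7 4 5 3 / 5 2 4 3 6 7 1 / 2 3 6 4 7 1 5 / 7 5 3 1 2 6 4 / 3 7 5 6 1 4 2 / 1 4 7 2 5 3 6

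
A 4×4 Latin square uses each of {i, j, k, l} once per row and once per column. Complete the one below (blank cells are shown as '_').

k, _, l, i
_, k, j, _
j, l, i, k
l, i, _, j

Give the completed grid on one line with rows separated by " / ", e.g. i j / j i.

k j l i / i k j l / j l i k / l i k j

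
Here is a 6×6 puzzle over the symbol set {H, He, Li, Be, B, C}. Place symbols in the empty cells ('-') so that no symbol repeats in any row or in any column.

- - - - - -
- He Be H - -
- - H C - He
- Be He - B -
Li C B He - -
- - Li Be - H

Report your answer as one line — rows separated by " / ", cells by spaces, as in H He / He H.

(r1,c3) = C
(r4,c4) = Li
(r4,c6) = C
(r5,c6) = Be
(r6,c2) = B
(r1,c4) = B
(r1,c6) = Li
(r2,c6) = B
(r3,c2) = Li
(r3,c5) = Be
(r4,c1) = H
(r5,c5) = H
(r1,c2) = H
(r1,c5) = He
(r2,c1) = C
(r2,c5) = Li
(r3,c1) = B
(r6,c1) = He
(r6,c5) = C
(r1,c1) = Be

Be H C B He Li / C He Be H Li B / B Li H C Be He / H Be He Li B C / Li C B He H Be / He B Li Be C H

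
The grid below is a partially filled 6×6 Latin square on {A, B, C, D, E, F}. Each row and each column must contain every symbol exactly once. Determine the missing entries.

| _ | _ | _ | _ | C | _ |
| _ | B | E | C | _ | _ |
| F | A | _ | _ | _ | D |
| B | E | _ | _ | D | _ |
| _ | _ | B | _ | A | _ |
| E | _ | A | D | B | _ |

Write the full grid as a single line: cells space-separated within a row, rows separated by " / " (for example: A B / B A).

row 2 has {B,C,E}; column 5 has {A,B,C,D} — only F is left for (r2,c5).
row 2 has {B,C,E,F}; column 6 has {D} — only A is left for (r2,c6).
row 3 has {A,D,F}; column 3 has {A,B,E} — only C is left for (r3,c3).
row 3 has {A,C,D,F}; column 5 has {A,B,C,D,F} — only E is left for (r3,c5).
row 4 has {B,D,E}; column 3 has {A,B,C,E} — only F is left for (r4,c3).
row 4 has {B,D,E,F}; column 4 has {C,D} — only A is left for (r4,c4).
row 4 has {A,B,D,E,F}; column 6 has {A,D} — only C is left for (r4,c6).
row 6 has {A,B,D,E}; column 6 has {A,C,D} — only F is left for (r6,c6).
row 1 has {C}; column 3 has {A,B,C,E,F} — only D is left for (r1,c3).
row 2 has {A,B,C,E,F}; column 1 has {B,E,F} — only D is left for (r2,c1).
row 3 has {A,C,D,E,F}; column 4 has {A,C,D} — only B is left for (r3,c4).
row 5 has {A,B}; column 1 has {B,D,E,F} — only C is left for (r5,c1).
row 5 has {A,B,C}; column 6 has {A,C,D,F} — only E is left for (r5,c6).
row 6 has {A,B,D,E,F}; column 2 has {A,B,E} — only C is left for (r6,c2).
row 1 has {C,D}; column 1 has {B,C,D,E,F} — only A is left for (r1,c1).
row 1 has {A,C,D}; column 2 has {A,B,C,E} — only F is left for (r1,c2).
row 1 has {A,C,D,F}; column 4 has {A,B,C,D} — only E is left for (r1,c4).
row 1 has {A,C,D,E,F}; column 6 has {A,C,D,E,F} — only B is left for (r1,c6).
row 5 has {A,B,C,E}; column 2 has {A,B,C,E,F} — only D is left for (r5,c2).
row 5 has {A,B,C,D,E}; column 4 has {A,B,C,D,E} — only F is left for (r5,c4).

A F D E C B / D B E C F A / F A C B E D / B E F A D C / C D B F A E / E C A D B F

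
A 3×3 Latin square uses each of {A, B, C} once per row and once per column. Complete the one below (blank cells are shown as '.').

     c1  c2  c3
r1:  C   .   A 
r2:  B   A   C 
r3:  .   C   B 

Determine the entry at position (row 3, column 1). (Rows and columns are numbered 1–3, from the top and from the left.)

(r1,c2) = B
(r3,c1) = A

A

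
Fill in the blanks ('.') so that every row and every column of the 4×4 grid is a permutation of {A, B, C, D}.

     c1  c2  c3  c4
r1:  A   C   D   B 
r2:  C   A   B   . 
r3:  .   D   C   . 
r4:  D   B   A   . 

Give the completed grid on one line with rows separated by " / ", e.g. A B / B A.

A C D B / C A B D / B D C A / D B A C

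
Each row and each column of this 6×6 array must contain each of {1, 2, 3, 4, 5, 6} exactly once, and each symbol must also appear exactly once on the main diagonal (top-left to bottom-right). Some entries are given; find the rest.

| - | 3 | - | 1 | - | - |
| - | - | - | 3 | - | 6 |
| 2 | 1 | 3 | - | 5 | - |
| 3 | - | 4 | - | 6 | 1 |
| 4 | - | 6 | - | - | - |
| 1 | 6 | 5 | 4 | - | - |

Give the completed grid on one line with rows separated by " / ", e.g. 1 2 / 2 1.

6 3 2 1 4 5 / 5 4 1 3 2 6 / 2 1 3 6 5 4 / 3 2 4 5 6 1 / 4 5 6 2 1 3 / 1 6 5 4 3 2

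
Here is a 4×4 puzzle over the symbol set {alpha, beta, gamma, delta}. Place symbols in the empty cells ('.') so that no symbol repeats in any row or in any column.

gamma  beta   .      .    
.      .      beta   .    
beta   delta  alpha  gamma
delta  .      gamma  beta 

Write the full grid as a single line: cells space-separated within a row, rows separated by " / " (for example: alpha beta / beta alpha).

(r1,c3): row 1 has {beta,gamma}; column 3 has {alpha,beta,gamma}, so it must be delta.
(r1,c4): row 1 has {beta,gamma,delta}; column 4 has {beta,gamma}, so it must be alpha.
(r2,c1): row 2 has {beta}; column 1 has {beta,gamma,delta}, so it must be alpha.
(r2,c2): row 2 has {alpha,beta}; column 2 has {beta,delta}, so it must be gamma.
(r2,c4): row 2 has {alpha,beta,gamma}; column 4 has {alpha,beta,gamma}, so it must be delta.
(r4,c2): row 4 has {beta,gamma,delta}; column 2 has {beta,gamma,delta}, so it must be alpha.

gamma beta delta alpha / alpha gamma beta delta / beta delta alpha gamma / delta alpha gamma beta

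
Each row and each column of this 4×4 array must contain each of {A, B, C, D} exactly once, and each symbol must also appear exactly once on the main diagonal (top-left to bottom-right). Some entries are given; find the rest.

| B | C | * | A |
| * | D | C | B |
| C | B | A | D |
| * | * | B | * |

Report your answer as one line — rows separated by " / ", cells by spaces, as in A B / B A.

row 1 has {A,B,C}; column 3 has {A,B,C} — only D is left for (r1,c3).
row 2 has {B,C,D}; column 1 has {B,C} — only A is left for (r2,c1).
row 4 has {B}; column 1 has {A,B,C} — only D is left for (r4,c1).
row 4 has {B,D}; column 2 has {B,C,D} — only A is left for (r4,c2).
row 4 has {A,B,D}; column 4 has {A,B,D}; the diagonal has {A,B,D} — only C is left for (r4,c4).

B C D A / A D C B / C B A D / D A B C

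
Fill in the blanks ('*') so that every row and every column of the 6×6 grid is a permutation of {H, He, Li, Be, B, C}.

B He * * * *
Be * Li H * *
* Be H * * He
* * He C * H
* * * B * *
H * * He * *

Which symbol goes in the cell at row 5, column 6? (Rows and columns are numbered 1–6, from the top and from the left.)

C

At row 3, column 4: row 3 has {H,He,Be}; column 4 has {H,He,B,C}; that leaves Li.
At row 4, column 1: row 4 has {H,He,C}; column 1 has {H,Be,B}; that leaves Li.
At row 4, column 2: row 4 has {H,He,Li,C}; column 2 has {He,Be}; that leaves B.
At row 4, column 5: row 4 has {H,He,Li,B,C}; column 5 is empty so far; that leaves Be.
At row 1, column 4: row 1 has {He,B}; column 4 has {H,He,Li,B,C}; that leaves Be.
At row 2, column 2: row 2 has {H,Li,Be}; column 2 has {He,Be,B}; that leaves C.
At row 2, column 6: row 2 has {H,Li,Be,C}; column 6 has {H,He}; that leaves B.
At row 3, column 1: row 3 has {H,He,Li,Be}; column 1 has {H,Li,Be,B}; that leaves C.
At row 3, column 5: row 3 has {H,He,Li,Be,C}; column 5 has {Be}; that leaves B.
At row 5, column 1: row 5 has {B}; column 1 has {H,Li,Be,B,C}; that leaves He.
At row 6, column 2: row 6 has {H,He}; column 2 has {He,Be,B,C}; that leaves Li.
At row 6, column 5: row 6 has {H,He,Li}; column 5 has {Be,B}; that leaves C.
At row 6, column 6: row 6 has {H,He,Li,C}; column 6 has {H,He,B}; that leaves Be.
At row 1, column 3: row 1 has {He,Be,B}; column 3 has {H,He,Li}; that leaves C.
At row 1, column 6: row 1 has {He,Be,B,C}; column 6 has {H,He,Be,B}; that leaves Li.
At row 2, column 5: row 2 has {H,Li,Be,B,C}; column 5 has {Be,B,C}; that leaves He.
At row 5, column 2: row 5 has {He,B}; column 2 has {He,Li,Be,B,C}; that leaves H.
At row 5, column 3: row 5 has {H,He,B}; column 3 has {H,He,Li,C}; that leaves Be.
At row 5, column 5: row 5 has {H,He,Be,B}; column 5 has {He,Be,B,C}; that leaves Li.
At row 5, column 6: row 5 has {H,He,Li,Be,B}; column 6 has {H,He,Li,Be,B}; that leaves C.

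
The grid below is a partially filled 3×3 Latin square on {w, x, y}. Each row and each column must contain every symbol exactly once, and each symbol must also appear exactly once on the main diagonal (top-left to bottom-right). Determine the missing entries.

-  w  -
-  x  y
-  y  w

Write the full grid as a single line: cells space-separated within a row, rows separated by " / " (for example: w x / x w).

y w x / w x y / x y w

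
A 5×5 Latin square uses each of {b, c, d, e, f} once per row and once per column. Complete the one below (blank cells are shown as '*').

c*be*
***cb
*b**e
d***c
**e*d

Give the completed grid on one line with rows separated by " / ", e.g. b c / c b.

c d b e f / e f d c b / f b c d e / d e f b c / b c e f d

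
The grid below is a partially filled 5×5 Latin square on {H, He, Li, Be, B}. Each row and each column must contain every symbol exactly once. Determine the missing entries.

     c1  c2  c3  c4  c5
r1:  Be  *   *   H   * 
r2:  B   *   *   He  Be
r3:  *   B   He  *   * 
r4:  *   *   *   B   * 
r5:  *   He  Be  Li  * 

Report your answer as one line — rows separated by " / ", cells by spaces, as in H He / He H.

Be Li B H He / B H Li He Be / Li B He Be H / He Be H B Li / H He Be Li B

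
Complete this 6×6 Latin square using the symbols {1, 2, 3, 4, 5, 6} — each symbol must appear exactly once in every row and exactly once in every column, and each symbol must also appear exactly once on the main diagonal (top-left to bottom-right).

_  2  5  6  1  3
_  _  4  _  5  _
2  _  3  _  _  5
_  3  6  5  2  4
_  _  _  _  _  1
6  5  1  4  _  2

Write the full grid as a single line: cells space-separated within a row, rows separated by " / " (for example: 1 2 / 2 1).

row 1 has {1,2,3,5,6}; column 1 has {2,6}; the diagonal has {2,3,5} — only 4 is left for (r1,c1).
row 2 has {4,5}; column 6 has {1,2,3,4,5} — only 6 is left for (r2,c6).
row 3 has {2,3,5}; column 4 has {4,5,6} — only 1 is left for (r3,c4).
row 4 has {2,3,4,5,6}; column 1 has {2,4,6} — only 1 is left for (r4,c1).
row 5 has {1}; column 3 has {1,3,4,5,6} — only 2 is left for (r5,c3).
row 5 has {1,2}; column 4 has {1,4,5,6} — only 3 is left for (r5,c4).
row 5 has {1,2,3}; column 5 has {1,2,5}; the diagonal has {2,3,4,5} — only 6 is left for (r5,c5).
row 6 has {1,2,4,5,6}; column 5 has {1,2,5,6} — only 3 is left for (r6,c5).
row 2 has {4,5,6}; column 1 has {1,2,4,6} — only 3 is left for (r2,c1).
row 2 has {3,4,5,6}; column 2 has {2,3,5}; the diagonal has {2,3,4,5,6} — only 1 is left for (r2,c2).
row 2 has {1,3,4,5,6}; column 4 has {1,3,4,5,6} — only 2 is left for (r2,c4).
row 3 has {1,2,3,5}; column 5 has {1,2,3,5,6} — only 4 is left for (r3,c5).
row 5 has {1,2,3,6}; column 1 has {1,2,3,4,6} — only 5 is left for (r5,c1).
row 5 has {1,2,3,5,6}; column 2 has {1,2,3,5} — only 4 is left for (r5,c2).
row 3 has {1,2,3,4,5}; column 2 has {1,2,3,4,5} — only 6 is left for (r3,c2).

4 2 5 6 1 3 / 3 1 4 2 5 6 / 2 6 3 1 4 5 / 1 3 6 5 2 4 / 5 4 2 3 6 1 / 6 5 1 4 3 2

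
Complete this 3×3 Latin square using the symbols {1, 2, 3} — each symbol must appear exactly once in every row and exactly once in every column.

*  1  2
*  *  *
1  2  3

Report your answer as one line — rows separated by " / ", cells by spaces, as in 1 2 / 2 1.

3 1 2 / 2 3 1 / 1 2 3

row 1 has {1,2}; column 1 has {1} — only 3 is left for (r1,c1).
row 2 is empty so far; column 1 has {1,3} — only 2 is left for (r2,c1).
row 2 has {2}; column 2 has {1,2} — only 3 is left for (r2,c2).
row 2 has {2,3}; column 3 has {2,3} — only 1 is left for (r2,c3).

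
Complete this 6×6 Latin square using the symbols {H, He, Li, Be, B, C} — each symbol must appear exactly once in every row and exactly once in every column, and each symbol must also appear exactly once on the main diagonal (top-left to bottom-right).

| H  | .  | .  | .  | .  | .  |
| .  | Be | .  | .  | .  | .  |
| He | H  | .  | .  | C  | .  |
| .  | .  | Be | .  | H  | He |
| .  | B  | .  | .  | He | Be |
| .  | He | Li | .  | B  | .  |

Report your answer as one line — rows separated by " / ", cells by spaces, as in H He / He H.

H Li C He Be B / C Be He B Li H / He H B Be C Li / B C Be Li H He / Li B H C He Be / Be He Li H B C

(r2,c5) = Li
(r3,c3) = B
(r3,c6) = Li
(r6,c6) = C
(r1,c5) = Be
(r1,c6) = B
(r2,c6) = H
(r3,c4) = Be
(r4,c4) = Li
(r6,c1) = Be
(r6,c4) = H
(r4,c2) = C
(r5,c4) = C
(r1,c2) = Li
(r1,c4) = He
(r2,c4) = B
(r4,c1) = B
(r5,c1) = Li
(r5,c3) = H
(r1,c3) = C
(r2,c1) = C
(r2,c3) = He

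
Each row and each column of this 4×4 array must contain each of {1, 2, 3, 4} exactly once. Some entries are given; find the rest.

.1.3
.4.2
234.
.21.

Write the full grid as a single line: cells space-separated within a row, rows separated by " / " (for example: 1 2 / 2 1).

Cell (r1,c1): row 1 has {1,3}; column 1 has {2} → 4.
Cell (r1,c3): row 1 has {1,3,4}; column 3 has {1,4} → 2.
Cell (r2,c3): row 2 has {2,4}; column 3 has {1,2,4} → 3.
Cell (r3,c4): row 3 has {2,3,4}; column 4 has {2,3} → 1.
Cell (r4,c1): row 4 has {1,2}; column 1 has {2,4} → 3.
Cell (r4,c4): row 4 has {1,2,3}; column 4 has {1,2,3} → 4.
Cell (r2,c1): row 2 has {2,3,4}; column 1 has {2,3,4} → 1.

4 1 2 3 / 1 4 3 2 / 2 3 4 1 / 3 2 1 4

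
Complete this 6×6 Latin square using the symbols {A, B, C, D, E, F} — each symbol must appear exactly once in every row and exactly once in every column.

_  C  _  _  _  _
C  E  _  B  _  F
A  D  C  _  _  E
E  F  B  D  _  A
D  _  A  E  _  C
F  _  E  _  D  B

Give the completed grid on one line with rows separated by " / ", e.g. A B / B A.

B C F A E D / C E D B A F / A D C F B E / E F B D C A / D B A E F C / F A E C D B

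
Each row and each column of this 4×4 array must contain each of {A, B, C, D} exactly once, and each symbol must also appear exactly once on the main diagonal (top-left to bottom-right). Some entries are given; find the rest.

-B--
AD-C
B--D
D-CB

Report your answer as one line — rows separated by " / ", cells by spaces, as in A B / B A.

(r1,c1): row 1 has {B}; column 1 has {A,B,D}; the diagonal has {B,D}, so it must be C.
(r1,c4): row 1 has {B,C}; column 4 has {B,C,D}, so it must be A.
(r2,c3): row 2 has {A,C,D}; column 3 has {C}, so it must be B.
(r3,c3): row 3 has {B,D}; column 3 has {B,C}; the diagonal has {B,C,D}, so it must be A.
(r4,c2): row 4 has {B,C,D}; column 2 has {B,D}, so it must be A.
(r1,c3): row 1 has {A,B,C}; column 3 has {A,B,C}, so it must be D.
(r3,c2): row 3 has {A,B,D}; column 2 has {A,B,D}, so it must be C.

C B D A / A D B C / B C A D / D A C B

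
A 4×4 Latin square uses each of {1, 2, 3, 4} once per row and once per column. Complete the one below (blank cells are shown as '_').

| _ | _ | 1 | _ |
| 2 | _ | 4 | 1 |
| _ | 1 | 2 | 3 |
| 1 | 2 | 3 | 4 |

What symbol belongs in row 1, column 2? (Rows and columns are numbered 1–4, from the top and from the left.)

4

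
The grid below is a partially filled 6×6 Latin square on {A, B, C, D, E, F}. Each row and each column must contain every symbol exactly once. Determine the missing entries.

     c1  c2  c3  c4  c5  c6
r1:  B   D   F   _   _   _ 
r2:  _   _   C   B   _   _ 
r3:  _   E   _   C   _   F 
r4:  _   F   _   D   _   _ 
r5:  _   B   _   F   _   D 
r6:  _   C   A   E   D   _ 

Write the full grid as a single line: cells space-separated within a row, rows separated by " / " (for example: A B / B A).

B D F A E C / D A C B F E / A E D C B F / E F B D C A / C B E F A D / F C A E D B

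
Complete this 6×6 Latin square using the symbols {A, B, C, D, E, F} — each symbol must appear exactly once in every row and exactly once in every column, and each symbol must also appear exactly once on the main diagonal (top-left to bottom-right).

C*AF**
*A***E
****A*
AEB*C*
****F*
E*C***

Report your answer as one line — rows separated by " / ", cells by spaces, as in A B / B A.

Cell (r4,c4): row 4 has {A,B,C,E}; column 4 has {F}; the diagonal has {A,C,F} → D.
Cell (r4,c6): row 4 has {A,B,C,D,E}; column 6 has {E} → F.
Cell (r6,c6): row 6 has {C,E}; column 6 has {E,F}; the diagonal has {A,C,D,F} → B.
Cell (r1,c6): row 1 has {A,C,F}; column 6 has {B,E,F} → D.
Cell (r3,c3): row 3 has {A}; column 3 has {A,B,C}; the diagonal has {A,B,C,D,F} → E.
Cell (r3,c6): row 3 has {A,E}; column 6 has {B,D,E,F} → C.
Cell (r5,c3): row 5 has {F}; column 3 has {A,B,C,E} → D.
Cell (r5,c6): row 5 has {D,F}; column 6 has {B,C,D,E,F} → A.
Cell (r6,c4): row 6 has {B,C,E}; column 4 has {D,F} → A.
Cell (r6,c5): row 6 has {A,B,C,E}; column 5 has {A,C,F} → D.
Cell (r1,c2): row 1 has {A,C,D,F}; column 2 has {A,E} → B.
Cell (r1,c5): row 1 has {A,B,C,D,F}; column 5 has {A,C,D,F} → E.
Cell (r2,c3): row 2 has {A,E}; column 3 has {A,B,C,D,E} → F.
Cell (r2,c5): row 2 has {A,E,F}; column 5 has {A,C,D,E,F} → B.
Cell (r3,c4): row 3 has {A,C,E}; column 4 has {A,D,F} → B.
Cell (r5,c1): row 5 has {A,D,F}; column 1 has {A,C,E} → B.
Cell (r5,c2): row 5 has {A,B,D,F}; column 2 has {A,B,E} → C.
Cell (r5,c4): row 5 has {A,B,C,D,F}; column 4 has {A,B,D,F} → E.
Cell (r6,c2): row 6 has {A,B,C,D,E}; column 2 has {A,B,C,E} → F.
Cell (r2,c1): row 2 has {A,B,E,F}; column 1 has {A,B,C,E} → D.
Cell (r2,c4): row 2 has {A,B,D,E,F}; column 4 has {A,B,D,E,F} → C.
Cell (r3,c1): row 3 has {A,B,C,E}; column 1 has {A,B,C,D,E} → F.
Cell (r3,c2): row 3 has {A,B,C,E,F}; column 2 has {A,B,C,E,F} → D.

C B A F E D / D A F C B E / F D E B A C / A E B D C F / B C D E F A / E F C A D B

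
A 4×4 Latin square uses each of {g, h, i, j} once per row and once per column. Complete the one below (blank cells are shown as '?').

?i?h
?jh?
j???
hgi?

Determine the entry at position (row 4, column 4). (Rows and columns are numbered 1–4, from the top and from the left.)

j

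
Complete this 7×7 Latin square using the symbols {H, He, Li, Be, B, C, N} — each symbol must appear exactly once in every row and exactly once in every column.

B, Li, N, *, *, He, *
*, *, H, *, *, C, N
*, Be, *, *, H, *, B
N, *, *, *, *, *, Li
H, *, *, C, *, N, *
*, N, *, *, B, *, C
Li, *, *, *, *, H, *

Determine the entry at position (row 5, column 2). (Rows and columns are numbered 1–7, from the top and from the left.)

He

(r3,c6) = Li
(r6,c6) = Be
(r4,c6) = B
(r6,c1) = He
(r6,c3) = Li
(r6,c4) = H
(r1,c4) = Be
(r1,c5) = C
(r1,c7) = H
(r2,c1) = Be
(r3,c1) = C
(r3,c3) = He
(r3,c4) = N
(r4,c4) = He
(r4,c5) = Be
(r7,c4) = B
(r2,c4) = Li
(r2,c5) = He
(r4,c3) = C
(r5,c5) = Li
(r7,c3) = Be
(r7,c5) = N
(r7,c7) = He
(r2,c2) = B
(r4,c2) = H
(r5,c2) = He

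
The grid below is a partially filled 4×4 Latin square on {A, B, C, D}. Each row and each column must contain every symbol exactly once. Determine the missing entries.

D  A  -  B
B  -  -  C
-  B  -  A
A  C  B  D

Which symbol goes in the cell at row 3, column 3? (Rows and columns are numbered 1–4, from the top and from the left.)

D

row 1 has {A,B,D}; column 3 has {B} — only C is left for (r1,c3).
row 2 has {B,C}; column 2 has {A,B,C} — only D is left for (r2,c2).
row 2 has {B,C,D}; column 3 has {B,C} — only A is left for (r2,c3).
row 3 has {A,B}; column 1 has {A,B,D} — only C is left for (r3,c1).
row 3 has {A,B,C}; column 3 has {A,B,C} — only D is left for (r3,c3).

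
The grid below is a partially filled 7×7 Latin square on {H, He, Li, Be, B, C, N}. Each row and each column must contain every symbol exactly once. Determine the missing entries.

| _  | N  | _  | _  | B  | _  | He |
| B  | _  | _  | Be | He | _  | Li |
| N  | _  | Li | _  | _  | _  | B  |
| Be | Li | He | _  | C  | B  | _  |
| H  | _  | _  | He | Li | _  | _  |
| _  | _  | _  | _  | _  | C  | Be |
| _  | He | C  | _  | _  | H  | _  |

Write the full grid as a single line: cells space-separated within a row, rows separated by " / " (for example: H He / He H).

C N Be H B Li He / B C H Be He N Li / N Be Li C H He B / Be Li He N C B H / H B N He Li Be C / He H B Li N C Be / Li He C B Be H N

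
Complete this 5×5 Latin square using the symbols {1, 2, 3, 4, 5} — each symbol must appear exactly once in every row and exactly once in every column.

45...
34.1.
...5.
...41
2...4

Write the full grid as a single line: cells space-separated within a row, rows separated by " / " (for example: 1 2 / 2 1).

(r3,c1) = 1
(r4,c1) = 5
(r5,c4) = 3
(r1,c4) = 2
(r1,c5) = 3
(r3,c5) = 2
(r5,c2) = 1
(r5,c3) = 5
(r1,c3) = 1
(r2,c3) = 2
(r2,c5) = 5
(r3,c2) = 3
(r3,c3) = 4
(r4,c2) = 2
(r4,c3) = 3

4 5 1 2 3 / 3 4 2 1 5 / 1 3 4 5 2 / 5 2 3 4 1 / 2 1 5 3 4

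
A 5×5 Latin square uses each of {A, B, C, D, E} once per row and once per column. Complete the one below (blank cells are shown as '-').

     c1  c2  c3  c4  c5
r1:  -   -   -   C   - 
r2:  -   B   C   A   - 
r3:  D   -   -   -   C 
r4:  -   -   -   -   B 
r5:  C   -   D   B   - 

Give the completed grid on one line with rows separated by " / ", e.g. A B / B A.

B D A C E / E B C A D / D A B E C / A C E D B / C E D B A

At row 2, column 1: row 2 has {A,B,C}; column 1 has {C,D}; that leaves E.
At row 2, column 5: row 2 has {A,B,C,E}; column 5 has {B,C}; that leaves D.
At row 3, column 4: row 3 has {C,D}; column 4 has {A,B,C}; that leaves E.
At row 4, column 1: row 4 has {B}; column 1 has {C,D,E}; that leaves A.
At row 4, column 3: row 4 has {A,B}; column 3 has {C,D}; that leaves E.
At row 4, column 4: row 4 has {A,B,E}; column 4 has {A,B,C,E}; that leaves D.
At row 1, column 1: row 1 has {C}; column 1 has {A,C,D,E}; that leaves B.
At row 1, column 3: row 1 has {B,C}; column 3 has {C,D,E}; that leaves A.
At row 1, column 5: row 1 has {A,B,C}; column 5 has {B,C,D}; that leaves E.
At row 3, column 2: row 3 has {C,D,E}; column 2 has {B}; that leaves A.
At row 3, column 3: row 3 has {A,C,D,E}; column 3 has {A,C,D,E}; that leaves B.
At row 4, column 2: row 4 has {A,B,D,E}; column 2 has {A,B}; that leaves C.
At row 5, column 2: row 5 has {B,C,D}; column 2 has {A,B,C}; that leaves E.
At row 5, column 5: row 5 has {B,C,D,E}; column 5 has {B,C,D,E}; that leaves A.
At row 1, column 2: row 1 has {A,B,C,E}; column 2 has {A,B,C,E}; that leaves D.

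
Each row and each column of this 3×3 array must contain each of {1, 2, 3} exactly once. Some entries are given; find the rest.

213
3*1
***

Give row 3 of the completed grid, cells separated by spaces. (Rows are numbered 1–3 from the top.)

1 3 2

row 2 has {1,3}; column 2 has {1} — only 2 is left for (r2,c2).
row 3 is empty so far; column 1 has {2,3} — only 1 is left for (r3,c1).
row 3 has {1}; column 2 has {1,2} — only 3 is left for (r3,c2).
row 3 has {1,3}; column 3 has {1,3} — only 2 is left for (r3,c3).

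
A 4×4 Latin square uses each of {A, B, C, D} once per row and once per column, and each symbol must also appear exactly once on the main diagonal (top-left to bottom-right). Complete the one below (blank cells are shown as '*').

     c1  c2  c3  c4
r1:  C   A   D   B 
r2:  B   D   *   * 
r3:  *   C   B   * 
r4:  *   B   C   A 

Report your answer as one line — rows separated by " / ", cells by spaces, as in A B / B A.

C A D B / B D A C / A C B D / D B C A

(r2,c3) = A
(r2,c4) = C
(r3,c4) = D
(r4,c1) = D
(r3,c1) = A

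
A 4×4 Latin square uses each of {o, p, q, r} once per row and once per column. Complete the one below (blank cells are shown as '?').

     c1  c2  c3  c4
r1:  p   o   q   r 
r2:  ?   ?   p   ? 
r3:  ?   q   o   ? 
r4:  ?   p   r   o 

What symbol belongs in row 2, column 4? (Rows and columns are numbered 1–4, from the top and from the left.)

(r2,c2) = r
(r2,c4) = q

q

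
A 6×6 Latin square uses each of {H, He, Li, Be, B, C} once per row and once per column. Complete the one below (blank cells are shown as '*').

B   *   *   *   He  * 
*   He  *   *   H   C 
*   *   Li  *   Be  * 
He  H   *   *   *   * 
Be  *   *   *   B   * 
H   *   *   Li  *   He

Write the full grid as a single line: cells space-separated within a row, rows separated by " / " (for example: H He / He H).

Cell (r2,c1): row 2 has {H,He,C}; column 1 has {H,He,Be,B} → Li.
Cell (r3,c1): row 3 has {Li,Be}; column 1 has {H,He,Li,Be,B} → C.
Cell (r3,c2): row 3 has {Li,Be,C}; column 2 has {H,He} → B.
Cell (r3,c6): row 3 has {Li,Be,B,C}; column 6 has {He,C} → H.
Cell (r5,c6): row 5 has {Be,B}; column 6 has {H,He,C} → Li.
Cell (r6,c5): row 6 has {H,He,Li}; column 5 has {H,He,Be,B} → C.
Cell (r1,c6): row 1 has {He,B}; column 6 has {H,He,Li,C} → Be.
Cell (r3,c4): row 3 has {H,Li,Be,B,C}; column 4 has {Li} → He.
Cell (r4,c5): row 4 has {H,He}; column 5 has {H,He,Be,B,C} → Li.
Cell (r4,c6): row 4 has {H,He,Li}; column 6 has {H,He,Li,Be,C} → B.
Cell (r5,c2): row 5 has {Li,Be,B}; column 2 has {H,He,B} → C.
Cell (r5,c4): row 5 has {Li,Be,B,C}; column 4 has {He,Li} → H.
Cell (r6,c2): row 6 has {H,He,Li,C}; column 2 has {H,He,B,C} → Be.
Cell (r6,c3): row 6 has {H,He,Li,Be,C}; column 3 has {Li} → B.
Cell (r1,c2): row 1 has {He,Be,B}; column 2 has {H,He,Be,B,C} → Li.
Cell (r1,c4): row 1 has {He,Li,Be,B}; column 4 has {H,He,Li} → C.
Cell (r2,c3): row 2 has {H,He,Li,C}; column 3 has {Li,B} → Be.
Cell (r2,c4): row 2 has {H,He,Li,Be,C}; column 4 has {H,He,Li,C} → B.
Cell (r4,c3): row 4 has {H,He,Li,B}; column 3 has {Li,Be,B} → C.
Cell (r4,c4): row 4 has {H,He,Li,B,C}; column 4 has {H,He,Li,B,C} → Be.
Cell (r5,c3): row 5 has {H,Li,Be,B,C}; column 3 has {Li,Be,B,C} → He.
Cell (r1,c3): row 1 has {He,Li,Be,B,C}; column 3 has {He,Li,Be,B,C} → H.

B Li H C He Be / Li He Be B H C / C B Li He Be H / He H C Be Li B / Be C He H B Li / H Be B Li C He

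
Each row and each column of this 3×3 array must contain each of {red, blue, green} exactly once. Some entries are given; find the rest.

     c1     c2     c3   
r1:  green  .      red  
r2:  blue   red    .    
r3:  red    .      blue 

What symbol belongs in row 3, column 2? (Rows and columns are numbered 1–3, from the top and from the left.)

green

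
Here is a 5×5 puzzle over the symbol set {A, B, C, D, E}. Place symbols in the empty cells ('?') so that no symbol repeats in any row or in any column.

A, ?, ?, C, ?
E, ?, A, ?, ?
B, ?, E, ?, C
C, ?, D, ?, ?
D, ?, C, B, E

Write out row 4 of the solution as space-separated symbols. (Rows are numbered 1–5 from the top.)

C B D E A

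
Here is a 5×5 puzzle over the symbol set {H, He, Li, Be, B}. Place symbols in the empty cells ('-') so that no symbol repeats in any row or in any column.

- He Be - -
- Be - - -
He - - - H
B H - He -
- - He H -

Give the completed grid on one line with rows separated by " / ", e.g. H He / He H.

(r4,c3) = Li
(r4,c5) = Be
(r3,c3) = B
(r2,c3) = H
(r3,c2) = Li
(r3,c4) = Be
(r5,c2) = B
(r5,c5) = Li
(r1,c5) = B
(r2,c1) = Li
(r2,c4) = B
(r2,c5) = He
(r5,c1) = Be
(r1,c1) = H
(r1,c4) = Li

H He Be Li B / Li Be H B He / He Li B Be H / B H Li He Be / Be B He H Li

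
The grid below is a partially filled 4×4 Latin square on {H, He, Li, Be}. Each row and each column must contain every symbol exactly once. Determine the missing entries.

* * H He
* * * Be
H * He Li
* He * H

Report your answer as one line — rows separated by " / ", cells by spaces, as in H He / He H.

(r2,c3) = Li
(r3,c2) = Be
(r4,c3) = Be
(r1,c2) = Li
(r2,c1) = He
(r2,c2) = H
(r4,c1) = Li
(r1,c1) = Be

Be Li H He / He H Li Be / H Be He Li / Li He Be H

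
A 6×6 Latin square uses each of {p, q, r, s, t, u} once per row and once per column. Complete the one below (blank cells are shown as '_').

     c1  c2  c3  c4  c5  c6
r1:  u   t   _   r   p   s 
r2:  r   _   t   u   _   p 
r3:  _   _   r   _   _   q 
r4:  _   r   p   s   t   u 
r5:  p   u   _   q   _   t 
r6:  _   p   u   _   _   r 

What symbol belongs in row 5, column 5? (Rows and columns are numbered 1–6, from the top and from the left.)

r

At row 1, column 3: row 1 has {p,r,s,t,u}; column 3 has {p,r,t,u}; that leaves q.
At row 3, column 2: row 3 has {q,r}; column 2 has {p,r,t,u}; that leaves s.
At row 3, column 5: row 3 has {q,r,s}; column 5 has {p,t}; that leaves u.
At row 4, column 1: row 4 has {p,r,s,t,u}; column 1 has {p,r,u}; that leaves q.
At row 5, column 3: row 5 has {p,q,t,u}; column 3 has {p,q,r,t,u}; that leaves s.
At row 5, column 5: row 5 has {p,q,s,t,u}; column 5 has {p,t,u}; that leaves r.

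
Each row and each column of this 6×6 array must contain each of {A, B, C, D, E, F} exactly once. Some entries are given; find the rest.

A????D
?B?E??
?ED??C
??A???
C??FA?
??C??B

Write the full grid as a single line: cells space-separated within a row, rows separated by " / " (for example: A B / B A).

(r2,c3): row 2 has {B,E}; column 3 has {A,C,D}, so it must be F.
(r2,c6): row 2 has {B,E,F}; column 6 has {B,C,D}, so it must be A.
(r5,c2): row 5 has {A,C,F}; column 2 has {B,E}, so it must be D.
(r5,c6): row 5 has {A,C,D,F}; column 6 has {A,B,C,D}, so it must be E.
(r2,c1): row 2 has {A,B,E,F}; column 1 has {A,C}, so it must be D.
(r2,c5): row 2 has {A,B,D,E,F}; column 5 has {A}, so it must be C.
(r4,c6): row 4 has {A}; column 6 has {A,B,C,D,E}, so it must be F.
(r5,c3): row 5 has {A,C,D,E,F}; column 3 has {A,C,D,F}, so it must be B.
(r1,c3): row 1 has {A,D}; column 3 has {A,B,C,D,F}, so it must be E.
(r4,c2): row 4 has {A,F}; column 2 has {B,D,E}, so it must be C.
(r1,c2): row 1 has {A,D,E}; column 2 has {B,C,D,E}, so it must be F.
(r1,c5): row 1 has {A,D,E,F}; column 5 has {A,C}, so it must be B.
(r3,c5): row 3 has {C,D,E}; column 5 has {A,B,C}, so it must be F.
(r6,c2): row 6 has {B,C}; column 2 has {B,C,D,E,F}, so it must be A.
(r6,c4): row 6 has {A,B,C}; column 4 has {E,F}, so it must be D.
(r6,c5): row 6 has {A,B,C,D}; column 5 has {A,B,C,F}, so it must be E.
(r1,c4): row 1 has {A,B,D,E,F}; column 4 has {D,E,F}, so it must be C.
(r3,c1): row 3 has {C,D,E,F}; column 1 has {A,C,D}, so it must be B.
(r3,c4): row 3 has {B,C,D,E,F}; column 4 has {C,D,E,F}, so it must be A.
(r4,c1): row 4 has {A,C,F}; column 1 has {A,B,C,D}, so it must be E.
(r4,c4): row 4 has {A,C,E,F}; column 4 has {A,C,D,E,F}, so it must be B.
(r4,c5): row 4 has {A,B,C,E,F}; column 5 has {A,B,C,E,F}, so it must be D.
(r6,c1): row 6 has {A,B,C,D,E}; column 1 has {A,B,C,D,E}, so it must be F.

A F E C B D / D B F E C A / B E D A F C / E C A B D F / C D B F A E / F A C D E B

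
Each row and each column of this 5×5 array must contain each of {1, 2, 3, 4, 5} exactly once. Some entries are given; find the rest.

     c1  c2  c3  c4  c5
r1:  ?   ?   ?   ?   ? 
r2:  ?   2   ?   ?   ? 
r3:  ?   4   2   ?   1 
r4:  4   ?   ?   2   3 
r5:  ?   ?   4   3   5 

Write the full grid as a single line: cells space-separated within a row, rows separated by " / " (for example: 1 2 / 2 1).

Cell (r2,c5): row 2 has {2}; column 5 has {1,3,5} → 4.
Cell (r3,c4): row 3 has {1,2,4}; column 4 has {2,3} → 5.
Cell (r5,c2): row 5 has {3,4,5}; column 2 has {2,4} → 1.
Cell (r1,c5): row 1 is empty so far; column 5 has {1,3,4,5} → 2.
Cell (r2,c4): row 2 has {2,4}; column 4 has {2,3,5} → 1.
Cell (r3,c1): row 3 has {1,2,4,5}; column 1 has {4} → 3.
Cell (r4,c2): row 4 has {2,3,4}; column 2 has {1,2,4} → 5.
Cell (r4,c3): row 4 has {2,3,4,5}; column 3 has {2,4} → 1.
Cell (r5,c1): row 5 has {1,3,4,5}; column 1 has {3,4} → 2.
Cell (r1,c2): row 1 has {2}; column 2 has {1,2,4,5} → 3.
Cell (r1,c3): row 1 has {2,3}; column 3 has {1,2,4} → 5.
Cell (r1,c4): row 1 has {2,3,5}; column 4 has {1,2,3,5} → 4.
Cell (r2,c1): row 2 has {1,2,4}; column 1 has {2,3,4} → 5.
Cell (r2,c3): row 2 has {1,2,4,5}; column 3 has {1,2,4,5} → 3.
Cell (r1,c1): row 1 has {2,3,4,5}; column 1 has {2,3,4,5} → 1.

1 3 5 4 2 / 5 2 3 1 4 / 3 4 2 5 1 / 4 5 1 2 3 / 2 1 4 3 5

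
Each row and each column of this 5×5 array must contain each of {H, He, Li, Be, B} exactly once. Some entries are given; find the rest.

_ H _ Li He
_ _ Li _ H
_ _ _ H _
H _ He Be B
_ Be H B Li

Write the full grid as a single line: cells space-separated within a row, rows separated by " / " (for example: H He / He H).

(r2,c4) = He
(r3,c5) = Be
(r4,c2) = Li
(r5,c1) = He
(r2,c2) = B
(r3,c2) = He
(r3,c3) = B
(r1,c3) = Be
(r2,c1) = Be
(r3,c1) = Li
(r1,c1) = B

B H Be Li He / Be B Li He H / Li He B H Be / H Li He Be B / He Be H B Li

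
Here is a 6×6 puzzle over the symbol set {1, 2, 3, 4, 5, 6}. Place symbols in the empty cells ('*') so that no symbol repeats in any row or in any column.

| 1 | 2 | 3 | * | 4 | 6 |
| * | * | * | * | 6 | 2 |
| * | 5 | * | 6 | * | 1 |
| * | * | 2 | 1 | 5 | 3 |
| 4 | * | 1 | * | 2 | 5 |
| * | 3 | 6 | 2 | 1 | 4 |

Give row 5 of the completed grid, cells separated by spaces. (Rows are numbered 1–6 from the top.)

4 6 1 3 2 5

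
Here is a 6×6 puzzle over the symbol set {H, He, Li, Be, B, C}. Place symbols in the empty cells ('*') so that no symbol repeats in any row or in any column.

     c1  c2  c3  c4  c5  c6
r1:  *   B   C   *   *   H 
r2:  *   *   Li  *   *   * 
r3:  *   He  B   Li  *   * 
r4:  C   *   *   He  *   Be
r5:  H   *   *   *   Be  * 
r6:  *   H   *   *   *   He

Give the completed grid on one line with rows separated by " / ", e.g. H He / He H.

Li B C Be He H / He Be Li H C B / Be He B Li H C / C Li H He B Be / H C He B Be Li / B H Be C Li He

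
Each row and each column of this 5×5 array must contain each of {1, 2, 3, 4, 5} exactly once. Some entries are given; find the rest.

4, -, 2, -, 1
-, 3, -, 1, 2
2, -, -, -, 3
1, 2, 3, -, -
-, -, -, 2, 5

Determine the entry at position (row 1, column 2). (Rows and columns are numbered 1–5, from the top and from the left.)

5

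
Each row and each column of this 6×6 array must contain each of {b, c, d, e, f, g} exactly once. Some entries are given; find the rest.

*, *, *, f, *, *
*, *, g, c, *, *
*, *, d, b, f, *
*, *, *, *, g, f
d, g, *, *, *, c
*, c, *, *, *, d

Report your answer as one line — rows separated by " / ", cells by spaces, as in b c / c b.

g d e f c b / b f g c d e / c e d b f g / e b c d g f / d g f e b c / f c b g e d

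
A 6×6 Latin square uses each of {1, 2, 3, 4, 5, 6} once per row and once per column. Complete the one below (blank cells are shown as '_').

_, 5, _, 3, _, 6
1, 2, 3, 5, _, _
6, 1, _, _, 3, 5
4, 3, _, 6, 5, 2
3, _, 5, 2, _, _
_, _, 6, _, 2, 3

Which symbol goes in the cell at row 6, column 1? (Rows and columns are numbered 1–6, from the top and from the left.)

5

(r1,c1) = 2
(r2,c6) = 4
(r3,c4) = 4
(r4,c3) = 1
(r5,c6) = 1
(r6,c1) = 5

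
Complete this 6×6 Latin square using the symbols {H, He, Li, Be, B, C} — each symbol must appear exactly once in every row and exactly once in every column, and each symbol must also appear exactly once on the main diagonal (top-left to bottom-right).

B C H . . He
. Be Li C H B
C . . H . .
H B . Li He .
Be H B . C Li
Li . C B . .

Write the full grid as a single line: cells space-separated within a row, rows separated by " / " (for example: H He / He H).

row 1 has {H,He,B,C}; column 4 has {H,Li,B,C} — only Be is left for (r1,c4).
row 1 has {H,He,Be,B,C}; column 5 has {H,He,C} — only Li is left for (r1,c5).
row 2 has {H,Li,Be,B,C}; column 1 has {H,Li,Be,B,C} — only He is left for (r2,c1).
row 3 has {H,C}; column 3 has {H,Li,B,C}; the diagonal has {Li,Be,B,C} — only He is left for (r3,c3).
row 3 has {H,He,C}; column 6 has {He,Li,B} — only Be is left for (r3,c6).
row 4 has {H,He,Li,B}; column 3 has {H,He,Li,B,C} — only Be is left for (r4,c3).
row 4 has {H,He,Li,Be,B}; column 6 has {He,Li,Be,B} — only C is left for (r4,c6).
row 5 has {H,Li,Be,B,C}; column 4 has {H,Li,Be,B,C} — only He is left for (r5,c4).
row 6 has {Li,B,C}; column 2 has {H,Be,B,C} — only He is left for (r6,c2).
row 6 has {He,Li,B,C}; column 5 has {H,He,Li,C} — only Be is left for (r6,c5).
row 6 has {He,Li,Be,B,C}; column 6 has {He,Li,Be,B,C}; the diagonal has {He,Li,Be,B,C} — only H is left for (r6,c6).
row 3 has {H,He,Be,C}; column 2 has {H,He,Be,B,C} — only Li is left for (r3,c2).
row 3 has {H,He,Li,Be,C}; column 5 has {H,He,Li,Be,C} — only B is left for (r3,c5).

B C H Be Li He / He Be Li C H B / C Li He H B Be / H B Be Li He C / Be H B He C Li / Li He C B Be H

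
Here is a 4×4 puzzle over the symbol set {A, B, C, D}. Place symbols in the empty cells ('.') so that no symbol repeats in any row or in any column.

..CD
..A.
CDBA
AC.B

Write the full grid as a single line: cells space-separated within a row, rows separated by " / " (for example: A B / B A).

B A C D / D B A C / C D B A / A C D B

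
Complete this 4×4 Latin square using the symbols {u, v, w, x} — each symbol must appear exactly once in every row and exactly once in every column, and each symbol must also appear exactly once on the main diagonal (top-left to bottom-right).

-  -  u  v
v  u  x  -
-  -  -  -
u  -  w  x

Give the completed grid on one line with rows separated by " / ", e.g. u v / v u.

w x u v / v u x w / x w v u / u v w x

(r1,c1) = w
(r1,c2) = x
(r2,c4) = w
(r3,c1) = x
(r3,c3) = v
(r3,c4) = u
(r4,c2) = v
(r3,c2) = w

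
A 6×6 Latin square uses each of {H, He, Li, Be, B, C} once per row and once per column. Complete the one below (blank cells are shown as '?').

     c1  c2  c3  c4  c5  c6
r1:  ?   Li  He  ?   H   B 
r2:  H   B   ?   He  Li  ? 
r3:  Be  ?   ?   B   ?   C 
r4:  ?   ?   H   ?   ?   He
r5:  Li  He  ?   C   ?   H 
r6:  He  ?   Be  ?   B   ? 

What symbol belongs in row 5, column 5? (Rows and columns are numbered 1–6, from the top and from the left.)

Be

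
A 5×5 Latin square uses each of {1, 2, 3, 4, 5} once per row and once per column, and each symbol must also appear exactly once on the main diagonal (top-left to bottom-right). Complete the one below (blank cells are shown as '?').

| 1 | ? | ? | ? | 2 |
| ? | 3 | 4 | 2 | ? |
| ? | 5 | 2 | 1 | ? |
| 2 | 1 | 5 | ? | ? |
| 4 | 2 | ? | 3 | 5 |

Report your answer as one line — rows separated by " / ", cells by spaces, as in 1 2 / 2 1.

1 4 3 5 2 / 5 3 4 2 1 / 3 5 2 1 4 / 2 1 5 4 3 / 4 2 1 3 5

(r1,c2): row 1 has {1,2}; column 2 has {1,2,3,5}, so it must be 4.
(r1,c3): row 1 has {1,2,4}; column 3 has {2,4,5}, so it must be 3.
(r1,c4): row 1 has {1,2,3,4}; column 4 has {1,2,3}, so it must be 5.
(r2,c1): row 2 has {2,3,4}; column 1 has {1,2,4}, so it must be 5.
(r2,c5): row 2 has {2,3,4,5}; column 5 has {2,5}, so it must be 1.
(r3,c1): row 3 has {1,2,5}; column 1 has {1,2,4,5}, so it must be 3.
(r3,c5): row 3 has {1,2,3,5}; column 5 has {1,2,5}, so it must be 4.
(r4,c4): row 4 has {1,2,5}; column 4 has {1,2,3,5}; the diagonal has {1,2,3,5}, so it must be 4.
(r4,c5): row 4 has {1,2,4,5}; column 5 has {1,2,4,5}, so it must be 3.
(r5,c3): row 5 has {2,3,4,5}; column 3 has {2,3,4,5}, so it must be 1.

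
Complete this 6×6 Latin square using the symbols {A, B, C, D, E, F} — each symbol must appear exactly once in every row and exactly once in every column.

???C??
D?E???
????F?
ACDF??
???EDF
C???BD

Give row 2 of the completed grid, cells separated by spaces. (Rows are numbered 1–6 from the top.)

D F E B C A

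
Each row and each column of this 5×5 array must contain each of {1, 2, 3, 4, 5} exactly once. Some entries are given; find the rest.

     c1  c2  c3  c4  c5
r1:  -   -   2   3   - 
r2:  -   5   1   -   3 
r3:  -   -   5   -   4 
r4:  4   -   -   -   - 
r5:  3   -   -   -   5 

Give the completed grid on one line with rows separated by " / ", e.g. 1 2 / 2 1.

row 1 has {2,3}; column 5 has {3,4,5} — only 1 is left for (r1,c5).
row 2 has {1,3,5}; column 1 has {3,4} — only 2 is left for (r2,c1).
row 2 has {1,2,3,5}; column 4 has {3} — only 4 is left for (r2,c4).
row 3 has {4,5}; column 1 has {2,3,4} — only 1 is left for (r3,c1).
row 3 has {1,4,5}; column 4 has {3,4} — only 2 is left for (r3,c4).
row 4 has {4}; column 3 has {1,2,5} — only 3 is left for (r4,c3).
row 4 has {3,4}; column 5 has {1,3,4,5} — only 2 is left for (r4,c5).
row 5 has {3,5}; column 3 has {1,2,3,5} — only 4 is left for (r5,c3).
row 5 has {3,4,5}; column 4 has {2,3,4} — only 1 is left for (r5,c4).
row 1 has {1,2,3}; column 1 has {1,2,3,4} — only 5 is left for (r1,c1).
row 1 has {1,2,3,5}; column 2 has {5} — only 4 is left for (r1,c2).
row 3 has {1,2,4,5}; column 2 has {4,5} — only 3 is left for (r3,c2).
row 4 has {2,3,4}; column 2 has {3,4,5} — only 1 is left for (r4,c2).
row 4 has {1,2,3,4}; column 4 has {1,2,3,4} — only 5 is left for (r4,c4).
row 5 has {1,3,4,5}; column 2 has {1,3,4,5} — only 2 is left for (r5,c2).

5 4 2 3 1 / 2 5 1 4 3 / 1 3 5 2 4 / 4 1 3 5 2 / 3 2 4 1 5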